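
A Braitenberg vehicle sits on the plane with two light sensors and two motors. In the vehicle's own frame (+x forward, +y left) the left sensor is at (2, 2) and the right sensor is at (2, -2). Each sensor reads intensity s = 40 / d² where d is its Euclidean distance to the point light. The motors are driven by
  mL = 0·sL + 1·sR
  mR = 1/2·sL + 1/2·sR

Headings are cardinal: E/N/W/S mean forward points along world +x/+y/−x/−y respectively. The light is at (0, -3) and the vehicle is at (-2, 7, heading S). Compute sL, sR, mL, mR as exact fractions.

5/8 1/2 1/2 9/16

left sensor world pos  = (0, 5); dL² = 64
right sensor world pos = (-4, 5); dR² = 80
sL = 40/64 = 5/8
sR = 40/80 = 1/2
mL = 0·sL + 1·sR = 1/2
mR = 1/2·sL + 1/2·sR = 9/16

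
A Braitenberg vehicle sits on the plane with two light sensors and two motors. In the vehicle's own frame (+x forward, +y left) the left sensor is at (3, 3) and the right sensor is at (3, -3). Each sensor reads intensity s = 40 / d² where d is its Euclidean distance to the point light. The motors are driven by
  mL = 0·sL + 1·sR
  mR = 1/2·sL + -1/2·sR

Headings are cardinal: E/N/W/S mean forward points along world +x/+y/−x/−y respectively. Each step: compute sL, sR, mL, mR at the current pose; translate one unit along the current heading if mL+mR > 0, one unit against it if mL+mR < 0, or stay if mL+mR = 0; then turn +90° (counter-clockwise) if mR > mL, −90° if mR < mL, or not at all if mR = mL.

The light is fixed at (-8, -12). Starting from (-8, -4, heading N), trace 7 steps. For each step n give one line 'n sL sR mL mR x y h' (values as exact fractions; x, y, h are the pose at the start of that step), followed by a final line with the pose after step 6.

0 4/13 4/13 4/13 0 -8 -4 N
1 40/153 8/9 8/9 -16/51 -8 -3 E
2 10/13 1 1 -3/26 -7 -3 S
3 40/29 8/25 8/25 384/725 -7 -4 W
4 20/17 20/17 20/17 0 -8 -4 S
5 8/5 40/109 40/109 336/545 -8 -5 W
6 2 5/4 5/4 3/8 -9 -5 S
final -9 -6 W

n=0: pose=(-8,-4,N); sL=4/13, sR=4/13; mL=4/13, mR=0; mL+mR=4/13 → advance +1; mR−mL=-4/13 → turn -1·90°
n=1: pose=(-8,-3,E); sL=40/153, sR=8/9; mL=8/9, mR=-16/51; mL+mR=88/153 → advance +1; mR−mL=-184/153 → turn -1·90°
n=2: pose=(-7,-3,S); sL=10/13, sR=1; mL=1, mR=-3/26; mL+mR=23/26 → advance +1; mR−mL=-29/26 → turn -1·90°
n=3: pose=(-7,-4,W); sL=40/29, sR=8/25; mL=8/25, mR=384/725; mL+mR=616/725 → advance +1; mR−mL=152/725 → turn +1·90°
n=4: pose=(-8,-4,S); sL=20/17, sR=20/17; mL=20/17, mR=0; mL+mR=20/17 → advance +1; mR−mL=-20/17 → turn -1·90°
n=5: pose=(-8,-5,W); sL=8/5, sR=40/109; mL=40/109, mR=336/545; mL+mR=536/545 → advance +1; mR−mL=136/545 → turn +1·90°
n=6: pose=(-9,-5,S); sL=2, sR=5/4; mL=5/4, mR=3/8; mL+mR=13/8 → advance +1; mR−mL=-7/8 → turn -1·90°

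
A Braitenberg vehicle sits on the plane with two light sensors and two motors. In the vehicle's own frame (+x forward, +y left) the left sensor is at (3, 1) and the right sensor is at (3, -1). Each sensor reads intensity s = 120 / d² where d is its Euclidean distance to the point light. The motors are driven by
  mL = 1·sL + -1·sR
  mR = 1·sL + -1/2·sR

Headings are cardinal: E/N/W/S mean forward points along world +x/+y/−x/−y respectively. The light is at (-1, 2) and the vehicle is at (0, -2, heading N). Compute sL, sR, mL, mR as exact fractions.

left sensor world pos  = (-1, 1); dL² = 1
right sensor world pos = (1, 1); dR² = 5
sL = 120/1 = 120
sR = 120/5 = 24
mL = 1·sL + -1·sR = 96
mR = 1·sL + -1/2·sR = 108

120 24 96 108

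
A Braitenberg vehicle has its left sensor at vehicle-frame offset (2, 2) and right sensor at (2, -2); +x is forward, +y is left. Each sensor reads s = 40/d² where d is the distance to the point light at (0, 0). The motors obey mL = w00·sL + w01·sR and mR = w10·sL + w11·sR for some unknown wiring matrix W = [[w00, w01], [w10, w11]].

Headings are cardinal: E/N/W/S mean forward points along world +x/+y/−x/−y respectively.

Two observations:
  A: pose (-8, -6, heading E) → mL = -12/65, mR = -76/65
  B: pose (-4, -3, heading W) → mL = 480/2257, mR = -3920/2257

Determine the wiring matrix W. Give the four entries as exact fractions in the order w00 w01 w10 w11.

-1/2 1/2 -1 -1

obs A: pose=(-8,-6,E) → sL=10/13, sR=2/5, mL=-12/65, mR=-76/65
obs B: pose=(-4,-3,W) → sL=40/61, sR=40/37, mL=480/2257, mR=-3920/2257
sensor matrix S = [[10/13, 2/5], [40/61, 40/37]]; det S = 16704/29341
solve [mL_A; mL_B] = S·[w00; w01] and [mR_A; mR_B] = S·[w10; w11]:
  w00 = -1/2, w01 = 1/2, w10 = -1, w11 = -1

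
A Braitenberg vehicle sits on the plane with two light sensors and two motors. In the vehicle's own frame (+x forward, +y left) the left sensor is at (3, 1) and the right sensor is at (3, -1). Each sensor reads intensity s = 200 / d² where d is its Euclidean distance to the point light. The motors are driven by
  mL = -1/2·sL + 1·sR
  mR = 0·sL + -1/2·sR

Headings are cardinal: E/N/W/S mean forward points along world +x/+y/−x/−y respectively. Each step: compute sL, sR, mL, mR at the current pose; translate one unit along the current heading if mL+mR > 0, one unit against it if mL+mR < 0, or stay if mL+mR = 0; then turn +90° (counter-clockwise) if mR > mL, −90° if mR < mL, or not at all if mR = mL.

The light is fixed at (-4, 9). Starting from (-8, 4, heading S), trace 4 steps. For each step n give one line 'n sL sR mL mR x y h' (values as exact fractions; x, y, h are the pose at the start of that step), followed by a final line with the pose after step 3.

n=0: pose=(-8,4,S); sL=200/73, sR=200/89; mL=5700/6497, mR=-100/89; mL+mR=-1600/6497 → advance -1; mR−mL=-13000/6497 → turn -1·90°
n=1: pose=(-8,5,W); sL=100/37, sR=100/29; mL=2250/1073, mR=-50/29; mL+mR=400/1073 → advance +1; mR−mL=-4100/1073 → turn -1·90°
n=2: pose=(-9,5,N); sL=200/37, sR=200/17; mL=5700/629, mR=-100/17; mL+mR=2000/629 → advance +1; mR−mL=-9400/629 → turn -1·90°
n=3: pose=(-9,6,E); sL=25, sR=10; mL=-5/2, mR=-5; mL+mR=-15/2 → advance -1; mR−mL=-5/2 → turn -1·90°

0 200/73 200/89 5700/6497 -100/89 -8 4 S
1 100/37 100/29 2250/1073 -50/29 -8 5 W
2 200/37 200/17 5700/629 -100/17 -9 5 N
3 25 10 -5/2 -5 -9 6 E
final -10 6 S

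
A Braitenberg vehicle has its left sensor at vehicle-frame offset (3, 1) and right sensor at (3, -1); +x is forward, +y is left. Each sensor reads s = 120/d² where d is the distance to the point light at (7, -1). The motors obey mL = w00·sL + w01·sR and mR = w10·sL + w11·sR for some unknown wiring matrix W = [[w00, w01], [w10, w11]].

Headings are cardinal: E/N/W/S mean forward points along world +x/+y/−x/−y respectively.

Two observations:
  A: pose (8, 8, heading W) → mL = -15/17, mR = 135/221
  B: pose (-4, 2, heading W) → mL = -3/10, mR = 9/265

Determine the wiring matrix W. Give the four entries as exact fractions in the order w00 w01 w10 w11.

obs A: pose=(8,8,W) → sL=30/17, sR=15/13, mL=-15/17, mR=135/221
obs B: pose=(-4,2,W) → sL=3/5, sR=30/53, mL=-3/10, mR=9/265
sensor matrix S = [[30/17, 15/13], [3/5, 30/53]]; det S = 3591/11713
solve [mL_A; mL_B] = S·[w00; w01] and [mR_A; mR_B] = S·[w10; w11]:
  w00 = -1/2, w01 = 0, w10 = 1, w11 = -1

-1/2 0 1 -1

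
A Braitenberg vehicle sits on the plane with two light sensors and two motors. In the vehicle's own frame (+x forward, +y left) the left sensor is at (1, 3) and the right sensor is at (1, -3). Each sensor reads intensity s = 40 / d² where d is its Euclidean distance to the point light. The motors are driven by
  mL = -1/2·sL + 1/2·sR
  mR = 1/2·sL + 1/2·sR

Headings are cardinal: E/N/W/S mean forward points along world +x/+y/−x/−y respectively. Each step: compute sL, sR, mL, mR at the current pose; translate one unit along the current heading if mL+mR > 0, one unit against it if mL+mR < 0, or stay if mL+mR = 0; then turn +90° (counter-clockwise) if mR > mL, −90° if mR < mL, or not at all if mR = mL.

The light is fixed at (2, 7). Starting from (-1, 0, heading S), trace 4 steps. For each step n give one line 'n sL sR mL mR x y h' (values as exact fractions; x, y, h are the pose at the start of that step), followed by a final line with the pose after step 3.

0 5/8 2/5 -9/80 41/80 -1 0 S
1 40/29 8/25 -384/725 616/725 -1 -1 E
2 20/37 4/5 24/185 124/185 0 -1 N
3 40/109 8/5 336/545 536/545 0 0 W
final -1 0 S

n=0: pose=(-1,0,S); sL=5/8, sR=2/5; mL=-9/80, mR=41/80; mL+mR=2/5 → advance +1; mR−mL=5/8 → turn +1·90°
n=1: pose=(-1,-1,E); sL=40/29, sR=8/25; mL=-384/725, mR=616/725; mL+mR=8/25 → advance +1; mR−mL=40/29 → turn +1·90°
n=2: pose=(0,-1,N); sL=20/37, sR=4/5; mL=24/185, mR=124/185; mL+mR=4/5 → advance +1; mR−mL=20/37 → turn +1·90°
n=3: pose=(0,0,W); sL=40/109, sR=8/5; mL=336/545, mR=536/545; mL+mR=8/5 → advance +1; mR−mL=40/109 → turn +1·90°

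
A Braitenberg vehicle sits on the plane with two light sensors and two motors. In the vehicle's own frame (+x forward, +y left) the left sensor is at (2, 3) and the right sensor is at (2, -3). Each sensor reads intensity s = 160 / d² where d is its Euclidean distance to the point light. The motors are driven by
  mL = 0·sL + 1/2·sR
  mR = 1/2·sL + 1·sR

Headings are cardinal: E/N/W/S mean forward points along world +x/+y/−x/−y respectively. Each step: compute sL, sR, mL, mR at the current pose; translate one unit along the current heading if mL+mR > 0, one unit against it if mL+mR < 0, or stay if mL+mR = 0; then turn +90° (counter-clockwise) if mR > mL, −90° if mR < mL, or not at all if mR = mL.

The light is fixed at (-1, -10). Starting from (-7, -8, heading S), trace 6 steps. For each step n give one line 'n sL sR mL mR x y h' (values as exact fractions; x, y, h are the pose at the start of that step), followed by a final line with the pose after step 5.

0 160/9 160/81 80/81 880/81 -7 -8 S
1 5 8 4 21/2 -7 -9 E
2 160/73 160/13 80/13 12720/949 -6 -9 N
3 16/5 80/37 40/37 696/185 -6 -8 W
4 160/9 160/81 80/81 880/81 -7 -8 S
5 5 8 4 21/2 -7 -9 E
final -6 -9 N

n=0: pose=(-7,-8,S); sL=160/9, sR=160/81; mL=80/81, mR=880/81; mL+mR=320/27 → advance +1; mR−mL=800/81 → turn +1·90°
n=1: pose=(-7,-9,E); sL=5, sR=8; mL=4, mR=21/2; mL+mR=29/2 → advance +1; mR−mL=13/2 → turn +1·90°
n=2: pose=(-6,-9,N); sL=160/73, sR=160/13; mL=80/13, mR=12720/949; mL+mR=18560/949 → advance +1; mR−mL=6880/949 → turn +1·90°
n=3: pose=(-6,-8,W); sL=16/5, sR=80/37; mL=40/37, mR=696/185; mL+mR=896/185 → advance +1; mR−mL=496/185 → turn +1·90°
n=4: pose=(-7,-8,S); sL=160/9, sR=160/81; mL=80/81, mR=880/81; mL+mR=320/27 → advance +1; mR−mL=800/81 → turn +1·90°
n=5: pose=(-7,-9,E); sL=5, sR=8; mL=4, mR=21/2; mL+mR=29/2 → advance +1; mR−mL=13/2 → turn +1·90°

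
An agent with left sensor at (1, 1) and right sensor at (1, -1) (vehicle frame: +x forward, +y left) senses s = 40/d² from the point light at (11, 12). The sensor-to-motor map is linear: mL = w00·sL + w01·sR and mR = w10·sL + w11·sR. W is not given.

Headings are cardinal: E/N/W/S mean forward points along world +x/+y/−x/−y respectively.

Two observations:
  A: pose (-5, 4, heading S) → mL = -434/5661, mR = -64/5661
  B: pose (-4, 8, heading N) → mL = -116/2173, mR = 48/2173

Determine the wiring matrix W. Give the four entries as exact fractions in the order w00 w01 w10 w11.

-1 1/2 -1/2 1/2

obs A: pose=(-5,4,S) → sL=20/153, sR=4/37, mL=-434/5661, mR=-64/5661
obs B: pose=(-4,8,N) → sL=8/53, sR=8/41, mL=-116/2173, mR=48/2173
sensor matrix S = [[20/153, 4/37], [8/53, 8/41]]; det S = 113024/12301353
solve [mL_A; mL_B] = S·[w00; w01] and [mR_A; mR_B] = S·[w10; w11]:
  w00 = -1, w01 = 1/2, w10 = -1/2, w11 = 1/2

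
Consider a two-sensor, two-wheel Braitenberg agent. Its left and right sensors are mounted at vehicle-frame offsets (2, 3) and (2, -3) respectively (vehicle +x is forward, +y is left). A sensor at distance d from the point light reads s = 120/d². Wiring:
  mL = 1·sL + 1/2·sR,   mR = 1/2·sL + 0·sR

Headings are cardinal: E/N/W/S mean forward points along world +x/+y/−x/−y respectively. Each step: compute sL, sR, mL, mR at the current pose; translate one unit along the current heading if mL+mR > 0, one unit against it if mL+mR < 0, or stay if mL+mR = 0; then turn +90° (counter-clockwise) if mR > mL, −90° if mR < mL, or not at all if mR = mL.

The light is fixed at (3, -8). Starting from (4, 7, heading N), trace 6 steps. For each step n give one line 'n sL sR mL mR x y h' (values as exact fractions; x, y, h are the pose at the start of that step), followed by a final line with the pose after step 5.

0 120/293 24/61 10836/17873 60/293 4 7 N
1 12/37 60/89 2178/3293 6/37 4 8 E
2 120/221 120/197 36900/43537 60/221 5 8 S
3 5/6 10/27 55/54 5/12 5 7 W
4 120/293 24/61 10836/17873 60/293 4 7 N
5 12/37 60/89 2178/3293 6/37 4 8 E
final 5 8 S

n=0: pose=(4,7,N); sL=120/293, sR=24/61; mL=10836/17873, mR=60/293; mL+mR=14496/17873 → advance +1; mR−mL=-7176/17873 → turn -1·90°
n=1: pose=(4,8,E); sL=12/37, sR=60/89; mL=2178/3293, mR=6/37; mL+mR=2712/3293 → advance +1; mR−mL=-1644/3293 → turn -1·90°
n=2: pose=(5,8,S); sL=120/221, sR=120/197; mL=36900/43537, mR=60/221; mL+mR=48720/43537 → advance +1; mR−mL=-25080/43537 → turn -1·90°
n=3: pose=(5,7,W); sL=5/6, sR=10/27; mL=55/54, mR=5/12; mL+mR=155/108 → advance +1; mR−mL=-65/108 → turn -1·90°
n=4: pose=(4,7,N); sL=120/293, sR=24/61; mL=10836/17873, mR=60/293; mL+mR=14496/17873 → advance +1; mR−mL=-7176/17873 → turn -1·90°
n=5: pose=(4,8,E); sL=12/37, sR=60/89; mL=2178/3293, mR=6/37; mL+mR=2712/3293 → advance +1; mR−mL=-1644/3293 → turn -1·90°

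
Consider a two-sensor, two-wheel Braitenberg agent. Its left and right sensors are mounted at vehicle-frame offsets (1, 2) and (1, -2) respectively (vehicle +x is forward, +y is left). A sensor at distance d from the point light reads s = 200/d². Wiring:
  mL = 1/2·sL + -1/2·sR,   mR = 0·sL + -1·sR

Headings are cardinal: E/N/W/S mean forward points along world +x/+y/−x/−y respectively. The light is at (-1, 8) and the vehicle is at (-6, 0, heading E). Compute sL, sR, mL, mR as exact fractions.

50/13 50/29 400/377 -50/29

left sensor world pos  = (-5, 2); dL² = 52
right sensor world pos = (-5, -2); dR² = 116
sL = 200/52 = 50/13
sR = 200/116 = 50/29
mL = 1/2·sL + -1/2·sR = 400/377
mR = 0·sL + -1·sR = -50/29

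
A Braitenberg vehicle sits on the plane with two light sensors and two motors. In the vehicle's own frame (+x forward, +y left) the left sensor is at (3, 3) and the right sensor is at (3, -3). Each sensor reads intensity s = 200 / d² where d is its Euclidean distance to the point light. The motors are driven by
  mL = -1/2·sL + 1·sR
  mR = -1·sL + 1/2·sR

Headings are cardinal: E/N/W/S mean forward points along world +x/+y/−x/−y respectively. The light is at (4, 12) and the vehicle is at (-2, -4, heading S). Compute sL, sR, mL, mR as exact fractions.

left sensor world pos  = (1, -7); dL² = 370
right sensor world pos = (-5, -7); dR² = 442
sL = 200/370 = 20/37
sR = 200/442 = 100/221
mL = -1/2·sL + 1·sR = 1490/8177
mR = -1·sL + 1/2·sR = -2570/8177

20/37 100/221 1490/8177 -2570/8177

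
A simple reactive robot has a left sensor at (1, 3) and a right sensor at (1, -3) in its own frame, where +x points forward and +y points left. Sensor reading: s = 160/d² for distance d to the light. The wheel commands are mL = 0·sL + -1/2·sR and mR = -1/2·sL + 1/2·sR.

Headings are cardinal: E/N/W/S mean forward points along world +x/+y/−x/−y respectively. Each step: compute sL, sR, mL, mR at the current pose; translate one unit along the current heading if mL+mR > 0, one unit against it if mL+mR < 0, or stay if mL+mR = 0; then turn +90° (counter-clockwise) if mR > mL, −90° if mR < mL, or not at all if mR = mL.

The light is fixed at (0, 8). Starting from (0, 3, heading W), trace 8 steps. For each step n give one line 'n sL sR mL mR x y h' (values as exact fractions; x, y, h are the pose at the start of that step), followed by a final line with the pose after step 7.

n=0: pose=(0,3,W); sL=32/13, sR=32; mL=-16, mR=192/13; mL+mR=-16/13 → advance -1; mR−mL=400/13 → turn +1·90°
n=1: pose=(1,3,S); sL=40/13, sR=4; mL=-2, mR=6/13; mL+mR=-20/13 → advance -1; mR−mL=32/13 → turn +1·90°
n=2: pose=(1,4,E); sL=32, sR=160/53; mL=-80/53, mR=-768/53; mL+mR=-16 → advance -1; mR−mL=-688/53 → turn -1·90°
n=3: pose=(0,4,S); sL=80/17, sR=80/17; mL=-40/17, mR=0; mL+mR=-40/17 → advance -1; mR−mL=40/17 → turn +1·90°
n=4: pose=(0,5,E); sL=160, sR=160/37; mL=-80/37, mR=-2880/37; mL+mR=-80 → advance -1; mR−mL=-2800/37 → turn -1·90°
n=5: pose=(-1,5,S); sL=8, sR=5; mL=-5/2, mR=-3/2; mL+mR=-4 → advance -1; mR−mL=1 → turn +1·90°
n=6: pose=(-1,6,E); sL=160, sR=32/5; mL=-16/5, mR=-384/5; mL+mR=-80 → advance -1; mR−mL=-368/5 → turn -1·90°
n=7: pose=(-2,6,S); sL=16, sR=80/17; mL=-40/17, mR=-96/17; mL+mR=-8 → advance -1; mR−mL=-56/17 → turn -1·90°

0 32/13 32 -16 192/13 0 3 W
1 40/13 4 -2 6/13 1 3 S
2 32 160/53 -80/53 -768/53 1 4 E
3 80/17 80/17 -40/17 0 0 4 S
4 160 160/37 -80/37 -2880/37 0 5 E
5 8 5 -5/2 -3/2 -1 5 S
6 160 32/5 -16/5 -384/5 -1 6 E
7 16 80/17 -40/17 -96/17 -2 6 S
final -2 7 W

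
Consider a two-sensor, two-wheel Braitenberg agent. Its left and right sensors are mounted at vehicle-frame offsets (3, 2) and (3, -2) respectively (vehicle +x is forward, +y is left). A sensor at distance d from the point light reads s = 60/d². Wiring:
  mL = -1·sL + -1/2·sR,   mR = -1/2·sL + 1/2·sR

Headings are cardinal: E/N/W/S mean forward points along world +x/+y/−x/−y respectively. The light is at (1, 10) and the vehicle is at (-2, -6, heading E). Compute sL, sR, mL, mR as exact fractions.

left sensor world pos  = (1, -4); dL² = 196
right sensor world pos = (1, -8); dR² = 324
sL = 60/196 = 15/49
sR = 60/324 = 5/27
mL = -1·sL + -1/2·sR = -1055/2646
mR = -1/2·sL + 1/2·sR = -80/1323

15/49 5/27 -1055/2646 -80/1323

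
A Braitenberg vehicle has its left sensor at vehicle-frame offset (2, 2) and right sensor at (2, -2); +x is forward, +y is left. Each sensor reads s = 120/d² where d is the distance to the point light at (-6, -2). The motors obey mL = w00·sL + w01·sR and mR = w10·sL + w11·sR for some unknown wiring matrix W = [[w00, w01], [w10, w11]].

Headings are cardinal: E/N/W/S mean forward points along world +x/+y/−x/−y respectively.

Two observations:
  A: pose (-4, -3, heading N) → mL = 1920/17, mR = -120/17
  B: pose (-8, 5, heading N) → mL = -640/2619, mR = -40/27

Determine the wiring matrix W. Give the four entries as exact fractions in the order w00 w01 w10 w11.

obs A: pose=(-4,-3,N) → sL=120, sR=120/17, mL=1920/17, mR=-120/17
obs B: pose=(-8,5,N) → sL=120/97, sR=40/27, mL=-640/2619, mR=-40/27
sensor matrix S = [[120, 120/17], [120/97, 40/27]]; det S = 2508800/14841
solve [mL_A; mL_B] = S·[w00; w01] and [mR_A; mR_B] = S·[w10; w11]:
  w00 = 1, w01 = -1, w10 = 0, w11 = -1

1 -1 0 -1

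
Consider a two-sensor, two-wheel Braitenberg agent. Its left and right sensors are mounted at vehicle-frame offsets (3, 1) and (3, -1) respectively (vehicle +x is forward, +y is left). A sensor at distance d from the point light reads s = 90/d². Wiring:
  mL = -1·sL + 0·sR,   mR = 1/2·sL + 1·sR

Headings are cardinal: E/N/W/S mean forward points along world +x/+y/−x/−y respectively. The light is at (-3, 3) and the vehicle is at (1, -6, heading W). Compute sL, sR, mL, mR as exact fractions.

left sensor world pos  = (-2, -7); dL² = 101
right sensor world pos = (-2, -5); dR² = 65
sL = 90/101 = 90/101
sR = 90/65 = 18/13
mL = -1·sL + 0·sR = -90/101
mR = 1/2·sL + 1·sR = 2403/1313

90/101 18/13 -90/101 2403/1313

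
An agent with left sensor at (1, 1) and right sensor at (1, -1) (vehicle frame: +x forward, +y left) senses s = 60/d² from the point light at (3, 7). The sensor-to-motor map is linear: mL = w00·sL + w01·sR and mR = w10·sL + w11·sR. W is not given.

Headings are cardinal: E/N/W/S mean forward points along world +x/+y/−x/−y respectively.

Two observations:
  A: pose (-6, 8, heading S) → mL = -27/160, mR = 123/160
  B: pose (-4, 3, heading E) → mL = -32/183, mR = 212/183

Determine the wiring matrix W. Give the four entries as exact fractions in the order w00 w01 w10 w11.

obs A: pose=(-6,8,S) → sL=15/16, sR=3/5, mL=-27/160, mR=123/160
obs B: pose=(-4,3,E) → sL=4/3, sR=60/61, mL=-32/183, mR=212/183
sensor matrix S = [[15/16, 3/5], [4/3, 60/61]]; det S = 149/1220
solve [mL_A; mL_B] = S·[w00; w01] and [mR_A; mR_B] = S·[w10; w11]:
  w00 = -1/2, w01 = 1/2, w10 = 1/2, w11 = 1/2

-1/2 1/2 1/2 1/2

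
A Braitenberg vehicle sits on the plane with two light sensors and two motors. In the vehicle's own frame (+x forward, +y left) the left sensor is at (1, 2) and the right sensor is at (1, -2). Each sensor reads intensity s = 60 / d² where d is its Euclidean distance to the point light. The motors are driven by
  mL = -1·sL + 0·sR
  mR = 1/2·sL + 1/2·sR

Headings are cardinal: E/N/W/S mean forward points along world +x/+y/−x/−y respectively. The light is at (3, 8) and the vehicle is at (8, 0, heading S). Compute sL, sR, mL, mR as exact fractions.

left sensor world pos  = (10, -1); dL² = 130
right sensor world pos = (6, -1); dR² = 90
sL = 60/130 = 6/13
sR = 60/90 = 2/3
mL = -1·sL + 0·sR = -6/13
mR = 1/2·sL + 1/2·sR = 22/39

6/13 2/3 -6/13 22/39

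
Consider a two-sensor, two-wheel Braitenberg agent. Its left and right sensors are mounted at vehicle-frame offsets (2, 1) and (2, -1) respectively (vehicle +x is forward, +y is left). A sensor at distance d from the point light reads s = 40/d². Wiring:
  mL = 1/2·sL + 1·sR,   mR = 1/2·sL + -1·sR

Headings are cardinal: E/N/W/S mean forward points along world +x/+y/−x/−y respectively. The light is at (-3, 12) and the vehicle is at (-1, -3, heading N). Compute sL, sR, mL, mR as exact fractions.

4/17 20/89 518/1513 -162/1513

left sensor world pos  = (-2, -1); dL² = 170
right sensor world pos = (0, -1); dR² = 178
sL = 40/170 = 4/17
sR = 40/178 = 20/89
mL = 1/2·sL + 1·sR = 518/1513
mR = 1/2·sL + -1·sR = -162/1513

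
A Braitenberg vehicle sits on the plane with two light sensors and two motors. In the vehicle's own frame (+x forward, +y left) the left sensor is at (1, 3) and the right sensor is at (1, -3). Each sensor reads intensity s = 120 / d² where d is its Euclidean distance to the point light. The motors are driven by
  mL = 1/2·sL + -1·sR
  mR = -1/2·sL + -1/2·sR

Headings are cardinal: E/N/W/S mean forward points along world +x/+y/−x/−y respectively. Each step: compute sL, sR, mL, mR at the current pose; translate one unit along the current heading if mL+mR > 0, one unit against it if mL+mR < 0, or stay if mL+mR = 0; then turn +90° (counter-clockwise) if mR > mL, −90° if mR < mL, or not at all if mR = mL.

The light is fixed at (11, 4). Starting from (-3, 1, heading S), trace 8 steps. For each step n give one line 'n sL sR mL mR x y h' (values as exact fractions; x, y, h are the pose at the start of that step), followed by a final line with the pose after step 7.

0 120/137 24/61 372/8357 -5304/8357 -3 1 S
1 12/25 60/113 -822/2825 -1428/2825 -3 2 W
2 120/257 120/101 -24780/25957 -21480/25957 -2 2 N
3 15/29 30/49 -1005/2842 -1605/2842 -2 1 W
4 120/229 24/17 -4476/3893 -3768/3893 -1 1 N
5 60/109 12/17 -798/1853 -1164/1853 -1 0 W
6 24/41 120/73 -4044/2993 -3336/2993 0 0 N
7 15/26 30/37 -1005/1924 -1335/1924 0 -1 W
final 1 -1 N

n=0: pose=(-3,1,S); sL=120/137, sR=24/61; mL=372/8357, mR=-5304/8357; mL+mR=-36/61 → advance -1; mR−mL=-5676/8357 → turn -1·90°
n=1: pose=(-3,2,W); sL=12/25, sR=60/113; mL=-822/2825, mR=-1428/2825; mL+mR=-90/113 → advance -1; mR−mL=-606/2825 → turn -1·90°
n=2: pose=(-2,2,N); sL=120/257, sR=120/101; mL=-24780/25957, mR=-21480/25957; mL+mR=-180/101 → advance -1; mR−mL=3300/25957 → turn +1·90°
n=3: pose=(-2,1,W); sL=15/29, sR=30/49; mL=-1005/2842, mR=-1605/2842; mL+mR=-45/49 → advance -1; mR−mL=-300/1421 → turn -1·90°
n=4: pose=(-1,1,N); sL=120/229, sR=24/17; mL=-4476/3893, mR=-3768/3893; mL+mR=-36/17 → advance -1; mR−mL=708/3893 → turn +1·90°
n=5: pose=(-1,0,W); sL=60/109, sR=12/17; mL=-798/1853, mR=-1164/1853; mL+mR=-18/17 → advance -1; mR−mL=-366/1853 → turn -1·90°
n=6: pose=(0,0,N); sL=24/41, sR=120/73; mL=-4044/2993, mR=-3336/2993; mL+mR=-180/73 → advance -1; mR−mL=708/2993 → turn +1·90°
n=7: pose=(0,-1,W); sL=15/26, sR=30/37; mL=-1005/1924, mR=-1335/1924; mL+mR=-45/37 → advance -1; mR−mL=-165/962 → turn -1·90°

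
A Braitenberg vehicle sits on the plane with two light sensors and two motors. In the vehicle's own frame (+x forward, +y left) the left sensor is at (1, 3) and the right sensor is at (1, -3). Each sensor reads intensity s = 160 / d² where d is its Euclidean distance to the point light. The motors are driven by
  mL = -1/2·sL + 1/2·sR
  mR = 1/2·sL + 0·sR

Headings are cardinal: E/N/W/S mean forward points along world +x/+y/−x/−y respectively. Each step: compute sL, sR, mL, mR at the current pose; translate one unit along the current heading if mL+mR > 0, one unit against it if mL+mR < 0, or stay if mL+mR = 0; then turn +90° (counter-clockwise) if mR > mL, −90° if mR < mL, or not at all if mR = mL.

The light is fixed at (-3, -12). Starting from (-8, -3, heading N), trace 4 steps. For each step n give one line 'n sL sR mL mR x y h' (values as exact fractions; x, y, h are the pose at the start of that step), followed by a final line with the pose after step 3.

n=0: pose=(-8,-3,N); sL=40/41, sR=20/13; mL=150/533, mR=20/41; mL+mR=10/13 → advance +1; mR−mL=110/533 → turn +1·90°
n=1: pose=(-8,-2,W); sL=32/17, sR=32/41; mL=-384/697, mR=16/17; mL+mR=16/41 → advance +1; mR−mL=1040/697 → turn +1·90°
n=2: pose=(-9,-2,S); sL=16/9, sR=80/81; mL=-32/81, mR=8/9; mL+mR=40/81 → advance +1; mR−mL=104/81 → turn +1·90°
n=3: pose=(-9,-3,E); sL=160/169, sR=160/61; mL=8640/10309, mR=80/169; mL+mR=80/61 → advance +1; mR−mL=-3760/10309 → turn -1·90°

0 40/41 20/13 150/533 20/41 -8 -3 N
1 32/17 32/41 -384/697 16/17 -8 -2 W
2 16/9 80/81 -32/81 8/9 -9 -2 S
3 160/169 160/61 8640/10309 80/169 -9 -3 E
final -8 -3 S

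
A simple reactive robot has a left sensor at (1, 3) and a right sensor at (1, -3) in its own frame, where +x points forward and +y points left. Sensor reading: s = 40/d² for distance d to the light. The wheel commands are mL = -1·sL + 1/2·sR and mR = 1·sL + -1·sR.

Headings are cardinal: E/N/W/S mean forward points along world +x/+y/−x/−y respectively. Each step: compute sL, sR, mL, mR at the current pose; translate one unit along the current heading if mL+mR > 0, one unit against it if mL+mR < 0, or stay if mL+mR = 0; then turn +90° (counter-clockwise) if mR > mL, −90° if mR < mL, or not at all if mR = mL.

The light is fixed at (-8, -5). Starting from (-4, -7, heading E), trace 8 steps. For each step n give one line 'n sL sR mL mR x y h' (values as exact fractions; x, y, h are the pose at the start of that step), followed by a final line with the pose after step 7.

n=0: pose=(-4,-7,E); sL=20/13, sR=4/5; mL=-74/65, mR=48/65; mL+mR=-2/5 → advance -1; mR−mL=122/65 → turn +1·90°
n=1: pose=(-5,-7,N); sL=40, sR=40/37; mL=-1460/37, mR=1440/37; mL+mR=-20/37 → advance -1; mR−mL=2900/37 → turn +1·90°
n=2: pose=(-5,-8,W); sL=1, sR=10; mL=4, mR=-9; mL+mR=-5 → advance -1; mR−mL=-13 → turn -1·90°
n=3: pose=(-4,-8,N); sL=8, sR=40/53; mL=-404/53, mR=384/53; mL+mR=-20/53 → advance -1; mR−mL=788/53 → turn +1·90°
n=4: pose=(-4,-9,W); sL=20/29, sR=4; mL=38/29, mR=-96/29; mL+mR=-2 → advance -1; mR−mL=-134/29 → turn -1·90°
n=5: pose=(-3,-9,N); sL=40/13, sR=40/73; mL=-2660/949, mR=2400/949; mL+mR=-20/73 → advance -1; mR−mL=5060/949 → turn +1·90°
n=6: pose=(-3,-10,W); sL=1/2, sR=2; mL=1/2, mR=-3/2; mL+mR=-1 → advance -1; mR−mL=-2 → turn -1·90°
n=7: pose=(-2,-10,N); sL=8/5, sR=40/97; mL=-676/485, mR=576/485; mL+mR=-20/97 → advance -1; mR−mL=1252/485 → turn +1·90°

0 20/13 4/5 -74/65 48/65 -4 -7 E
1 40 40/37 -1460/37 1440/37 -5 -7 N
2 1 10 4 -9 -5 -8 W
3 8 40/53 -404/53 384/53 -4 -8 N
4 20/29 4 38/29 -96/29 -4 -9 W
5 40/13 40/73 -2660/949 2400/949 -3 -9 N
6 1/2 2 1/2 -3/2 -3 -10 W
7 8/5 40/97 -676/485 576/485 -2 -10 N
final -2 -11 W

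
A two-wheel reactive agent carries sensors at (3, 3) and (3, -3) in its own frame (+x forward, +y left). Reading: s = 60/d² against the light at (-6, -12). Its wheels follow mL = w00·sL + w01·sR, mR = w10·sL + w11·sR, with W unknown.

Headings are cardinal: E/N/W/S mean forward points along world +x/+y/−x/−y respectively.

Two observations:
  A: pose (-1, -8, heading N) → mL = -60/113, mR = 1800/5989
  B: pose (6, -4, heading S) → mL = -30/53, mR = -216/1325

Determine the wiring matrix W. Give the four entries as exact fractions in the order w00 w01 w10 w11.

0 -1 1/2 -1/2

obs A: pose=(-1,-8,N) → sL=60/53, sR=60/113, mL=-60/113, mR=1800/5989
obs B: pose=(6,-4,S) → sL=6/25, sR=30/53, mL=-30/53, mR=-216/1325
sensor matrix S = [[60/53, 60/113], [6/25, 30/53]]; det S = 814752/1587085
solve [mL_A; mL_B] = S·[w00; w01] and [mR_A; mR_B] = S·[w10; w11]:
  w00 = 0, w01 = -1, w10 = 1/2, w11 = -1/2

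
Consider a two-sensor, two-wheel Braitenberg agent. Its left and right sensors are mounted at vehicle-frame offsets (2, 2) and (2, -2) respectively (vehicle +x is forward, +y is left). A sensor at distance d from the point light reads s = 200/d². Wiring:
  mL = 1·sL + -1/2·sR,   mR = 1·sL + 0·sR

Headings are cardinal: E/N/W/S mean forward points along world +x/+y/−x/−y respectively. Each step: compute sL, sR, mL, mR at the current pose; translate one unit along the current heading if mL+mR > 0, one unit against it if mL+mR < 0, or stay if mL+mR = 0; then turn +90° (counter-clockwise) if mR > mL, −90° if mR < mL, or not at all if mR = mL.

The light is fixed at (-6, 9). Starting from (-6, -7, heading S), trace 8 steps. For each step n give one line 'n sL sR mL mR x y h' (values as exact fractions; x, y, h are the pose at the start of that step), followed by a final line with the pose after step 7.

n=0: pose=(-6,-7,S); sL=25/41, sR=25/41; mL=25/82, mR=25/41; mL+mR=75/82 → advance +1; mR−mL=25/82 → turn +1·90°
n=1: pose=(-6,-8,E); sL=200/229, sR=40/73; mL=10020/16717, mR=200/229; mL+mR=24620/16717 → advance +1; mR−mL=20/73 → turn +1·90°
n=2: pose=(-5,-8,N); sL=100/113, sR=100/117; mL=6050/13221, mR=100/113; mL+mR=17750/13221 → advance +1; mR−mL=50/117 → turn +1·90°
n=3: pose=(-5,-7,W); sL=8/13, sR=200/197; mL=276/2561, mR=8/13; mL+mR=1852/2561 → advance +1; mR−mL=100/197 → turn +1·90°
n=4: pose=(-6,-7,S); sL=25/41, sR=25/41; mL=25/82, mR=25/41; mL+mR=75/82 → advance +1; mR−mL=25/82 → turn +1·90°
n=5: pose=(-6,-8,E); sL=200/229, sR=40/73; mL=10020/16717, mR=200/229; mL+mR=24620/16717 → advance +1; mR−mL=20/73 → turn +1·90°
n=6: pose=(-5,-8,N); sL=100/113, sR=100/117; mL=6050/13221, mR=100/113; mL+mR=17750/13221 → advance +1; mR−mL=50/117 → turn +1·90°
n=7: pose=(-5,-7,W); sL=8/13, sR=200/197; mL=276/2561, mR=8/13; mL+mR=1852/2561 → advance +1; mR−mL=100/197 → turn +1·90°

0 25/41 25/41 25/82 25/41 -6 -7 S
1 200/229 40/73 10020/16717 200/229 -6 -8 E
2 100/113 100/117 6050/13221 100/113 -5 -8 N
3 8/13 200/197 276/2561 8/13 -5 -7 W
4 25/41 25/41 25/82 25/41 -6 -7 S
5 200/229 40/73 10020/16717 200/229 -6 -8 E
6 100/113 100/117 6050/13221 100/113 -5 -8 N
7 8/13 200/197 276/2561 8/13 -5 -7 W
final -6 -7 S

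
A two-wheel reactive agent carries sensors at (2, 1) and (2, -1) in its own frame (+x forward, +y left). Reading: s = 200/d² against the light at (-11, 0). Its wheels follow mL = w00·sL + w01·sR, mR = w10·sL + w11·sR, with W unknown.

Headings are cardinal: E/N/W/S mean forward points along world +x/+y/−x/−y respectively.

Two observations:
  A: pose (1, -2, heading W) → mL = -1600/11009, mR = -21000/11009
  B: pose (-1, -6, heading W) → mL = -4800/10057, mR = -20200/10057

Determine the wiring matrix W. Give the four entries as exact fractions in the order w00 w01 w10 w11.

obs A: pose=(1,-2,W) → sL=200/109, sR=200/101, mL=-1600/11009, mR=-21000/11009
obs B: pose=(-1,-6,W) → sL=200/113, sR=200/89, mL=-4800/10057, mR=-20200/10057
sensor matrix S = [[200/109, 200/101], [200/113, 200/89]]; det S = 68480000/110717513
solve [mL_A; mL_B] = S·[w00; w01] and [mR_A; mR_B] = S·[w10; w11]:
  w00 = 1, w01 = -1, w10 = -1/2, w11 = -1/2

1 -1 -1/2 -1/2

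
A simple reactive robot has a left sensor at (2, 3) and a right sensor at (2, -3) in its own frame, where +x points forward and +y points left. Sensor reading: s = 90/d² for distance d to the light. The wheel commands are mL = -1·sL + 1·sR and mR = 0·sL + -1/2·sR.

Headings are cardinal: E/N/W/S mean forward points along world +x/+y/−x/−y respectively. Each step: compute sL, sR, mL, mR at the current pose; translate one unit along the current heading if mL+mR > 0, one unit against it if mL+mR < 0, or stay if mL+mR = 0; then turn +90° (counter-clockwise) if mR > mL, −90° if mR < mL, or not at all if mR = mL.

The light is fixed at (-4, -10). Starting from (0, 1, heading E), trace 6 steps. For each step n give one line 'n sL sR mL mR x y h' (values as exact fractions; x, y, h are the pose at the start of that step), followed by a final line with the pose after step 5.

0 45/116 9/10 297/580 -9/20 0 1 E
1 18/29 18/17 216/493 -9/17 1 1 S
2 1 5/13 -8/13 -5/26 1 2 W
3 90/181 90/109 6480/19729 -45/109 2 2 S
4 45/58 45/136 -1755/3944 -45/272 2 3 W
5 90/221 90/137 7560/30277 -45/137 3 3 S
final 3 4 W

n=0: pose=(0,1,E); sL=45/116, sR=9/10; mL=297/580, mR=-9/20; mL+mR=9/145 → advance +1; mR−mL=-279/290 → turn -1·90°
n=1: pose=(1,1,S); sL=18/29, sR=18/17; mL=216/493, mR=-9/17; mL+mR=-45/493 → advance -1; mR−mL=-477/493 → turn -1·90°
n=2: pose=(1,2,W); sL=1, sR=5/13; mL=-8/13, mR=-5/26; mL+mR=-21/26 → advance -1; mR−mL=11/26 → turn +1·90°
n=3: pose=(2,2,S); sL=90/181, sR=90/109; mL=6480/19729, mR=-45/109; mL+mR=-1665/19729 → advance -1; mR−mL=-14625/19729 → turn -1·90°
n=4: pose=(2,3,W); sL=45/58, sR=45/136; mL=-1755/3944, mR=-45/272; mL+mR=-4815/7888 → advance -1; mR−mL=2205/7888 → turn +1·90°
n=5: pose=(3,3,S); sL=90/221, sR=90/137; mL=7560/30277, mR=-45/137; mL+mR=-2385/30277 → advance -1; mR−mL=-17505/30277 → turn -1·90°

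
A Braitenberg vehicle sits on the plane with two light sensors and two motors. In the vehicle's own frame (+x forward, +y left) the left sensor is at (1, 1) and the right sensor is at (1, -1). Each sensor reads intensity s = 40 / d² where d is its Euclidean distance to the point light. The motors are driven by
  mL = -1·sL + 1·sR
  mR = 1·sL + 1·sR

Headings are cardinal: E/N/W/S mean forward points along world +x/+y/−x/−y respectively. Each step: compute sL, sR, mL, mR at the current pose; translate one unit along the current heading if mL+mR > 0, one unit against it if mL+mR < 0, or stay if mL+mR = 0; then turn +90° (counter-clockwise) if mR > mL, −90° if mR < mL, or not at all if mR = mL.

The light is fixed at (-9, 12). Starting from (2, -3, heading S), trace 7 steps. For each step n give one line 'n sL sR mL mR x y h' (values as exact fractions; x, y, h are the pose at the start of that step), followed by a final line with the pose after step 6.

0 1/10 10/89 11/890 189/890 2 -3 S
1 40/369 40/433 -2560/159777 32080/159777 2 -4 E
2 20/173 20/197 -480/34081 7400/34081 3 -4 N
3 40/377 40/317 2400/119509 27760/119509 3 -3 W
4 1/10 10/89 11/890 189/890 2 -3 S
5 40/369 40/433 -2560/159777 32080/159777 2 -4 E
6 20/173 20/197 -480/34081 7400/34081 3 -4 N
final 3 -3 W

n=0: pose=(2,-3,S); sL=1/10, sR=10/89; mL=11/890, mR=189/890; mL+mR=20/89 → advance +1; mR−mL=1/5 → turn +1·90°
n=1: pose=(2,-4,E); sL=40/369, sR=40/433; mL=-2560/159777, mR=32080/159777; mL+mR=80/433 → advance +1; mR−mL=80/369 → turn +1·90°
n=2: pose=(3,-4,N); sL=20/173, sR=20/197; mL=-480/34081, mR=7400/34081; mL+mR=40/197 → advance +1; mR−mL=40/173 → turn +1·90°
n=3: pose=(3,-3,W); sL=40/377, sR=40/317; mL=2400/119509, mR=27760/119509; mL+mR=80/317 → advance +1; mR−mL=80/377 → turn +1·90°
n=4: pose=(2,-3,S); sL=1/10, sR=10/89; mL=11/890, mR=189/890; mL+mR=20/89 → advance +1; mR−mL=1/5 → turn +1·90°
n=5: pose=(2,-4,E); sL=40/369, sR=40/433; mL=-2560/159777, mR=32080/159777; mL+mR=80/433 → advance +1; mR−mL=80/369 → turn +1·90°
n=6: pose=(3,-4,N); sL=20/173, sR=20/197; mL=-480/34081, mR=7400/34081; mL+mR=40/197 → advance +1; mR−mL=40/173 → turn +1·90°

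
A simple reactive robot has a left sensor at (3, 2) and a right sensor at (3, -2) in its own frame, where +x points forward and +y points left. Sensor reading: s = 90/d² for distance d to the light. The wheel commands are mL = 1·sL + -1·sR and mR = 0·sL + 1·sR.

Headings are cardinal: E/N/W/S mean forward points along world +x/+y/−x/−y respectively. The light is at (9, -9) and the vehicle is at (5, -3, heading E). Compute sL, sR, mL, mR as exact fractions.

left sensor world pos  = (8, -1); dL² = 65
right sensor world pos = (8, -5); dR² = 17
sL = 90/65 = 18/13
sR = 90/17 = 90/17
mL = 1·sL + -1·sR = -864/221
mR = 0·sL + 1·sR = 90/17

18/13 90/17 -864/221 90/17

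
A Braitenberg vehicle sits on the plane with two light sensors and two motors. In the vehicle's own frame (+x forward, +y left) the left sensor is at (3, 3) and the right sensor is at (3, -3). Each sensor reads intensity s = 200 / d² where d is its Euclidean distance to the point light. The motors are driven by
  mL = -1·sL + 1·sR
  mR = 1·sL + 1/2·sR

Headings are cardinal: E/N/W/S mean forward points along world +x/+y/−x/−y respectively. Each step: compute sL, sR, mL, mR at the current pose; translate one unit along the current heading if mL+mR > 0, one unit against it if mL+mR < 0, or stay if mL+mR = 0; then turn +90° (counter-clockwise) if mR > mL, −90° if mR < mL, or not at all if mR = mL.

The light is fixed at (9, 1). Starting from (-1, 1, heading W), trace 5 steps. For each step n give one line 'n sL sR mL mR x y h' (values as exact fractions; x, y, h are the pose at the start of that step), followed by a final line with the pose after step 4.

0 100/89 100/89 0 150/89 -1 1 W
1 200/73 40/41 -5280/2993 9660/2993 -2 1 S
2 50/17 5/2 -15/34 285/68 -2 0 E
3 200/173 200/53 24000/9169 27900/9169 -1 0 N
4 100/89 100/89 0 150/89 -1 1 W
final -2 1 S

n=0: pose=(-1,1,W); sL=100/89, sR=100/89; mL=0, mR=150/89; mL+mR=150/89 → advance +1; mR−mL=150/89 → turn +1·90°
n=1: pose=(-2,1,S); sL=200/73, sR=40/41; mL=-5280/2993, mR=9660/2993; mL+mR=60/41 → advance +1; mR−mL=14940/2993 → turn +1·90°
n=2: pose=(-2,0,E); sL=50/17, sR=5/2; mL=-15/34, mR=285/68; mL+mR=15/4 → advance +1; mR−mL=315/68 → turn +1·90°
n=3: pose=(-1,0,N); sL=200/173, sR=200/53; mL=24000/9169, mR=27900/9169; mL+mR=300/53 → advance +1; mR−mL=3900/9169 → turn +1·90°
n=4: pose=(-1,1,W); sL=100/89, sR=100/89; mL=0, mR=150/89; mL+mR=150/89 → advance +1; mR−mL=150/89 → turn +1·90°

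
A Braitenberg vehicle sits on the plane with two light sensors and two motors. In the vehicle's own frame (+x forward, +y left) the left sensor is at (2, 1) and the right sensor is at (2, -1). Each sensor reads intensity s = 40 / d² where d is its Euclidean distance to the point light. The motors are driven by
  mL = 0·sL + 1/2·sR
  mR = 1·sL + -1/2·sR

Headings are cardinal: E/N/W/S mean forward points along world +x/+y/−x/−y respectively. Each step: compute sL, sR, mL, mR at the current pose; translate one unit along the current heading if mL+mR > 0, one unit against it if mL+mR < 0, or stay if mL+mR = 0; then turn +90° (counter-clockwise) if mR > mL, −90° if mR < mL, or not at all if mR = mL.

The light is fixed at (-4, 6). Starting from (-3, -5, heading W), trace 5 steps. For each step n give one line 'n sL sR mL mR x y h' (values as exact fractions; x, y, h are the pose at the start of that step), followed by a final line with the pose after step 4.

n=0: pose=(-3,-5,W); sL=8/29, sR=40/101; mL=20/101, mR=228/2929; mL+mR=8/29 → advance +1; mR−mL=-352/2929 → turn -1·90°
n=1: pose=(-4,-5,N); sL=20/41, sR=20/41; mL=10/41, mR=10/41; mL+mR=20/41 → advance +1; mR−mL=0 → turn +0·90°
n=2: pose=(-4,-4,N); sL=8/13, sR=8/13; mL=4/13, mR=4/13; mL+mR=8/13 → advance +1; mR−mL=0 → turn +0·90°
n=3: pose=(-4,-3,N); sL=4/5, sR=4/5; mL=2/5, mR=2/5; mL+mR=4/5 → advance +1; mR−mL=0 → turn +0·90°
n=4: pose=(-4,-2,N); sL=40/37, sR=40/37; mL=20/37, mR=20/37; mL+mR=40/37 → advance +1; mR−mL=0 → turn +0·90°

0 8/29 40/101 20/101 228/2929 -3 -5 W
1 20/41 20/41 10/41 10/41 -4 -5 N
2 8/13 8/13 4/13 4/13 -4 -4 N
3 4/5 4/5 2/5 2/5 -4 -3 N
4 40/37 40/37 20/37 20/37 -4 -2 N
final -4 -1 N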